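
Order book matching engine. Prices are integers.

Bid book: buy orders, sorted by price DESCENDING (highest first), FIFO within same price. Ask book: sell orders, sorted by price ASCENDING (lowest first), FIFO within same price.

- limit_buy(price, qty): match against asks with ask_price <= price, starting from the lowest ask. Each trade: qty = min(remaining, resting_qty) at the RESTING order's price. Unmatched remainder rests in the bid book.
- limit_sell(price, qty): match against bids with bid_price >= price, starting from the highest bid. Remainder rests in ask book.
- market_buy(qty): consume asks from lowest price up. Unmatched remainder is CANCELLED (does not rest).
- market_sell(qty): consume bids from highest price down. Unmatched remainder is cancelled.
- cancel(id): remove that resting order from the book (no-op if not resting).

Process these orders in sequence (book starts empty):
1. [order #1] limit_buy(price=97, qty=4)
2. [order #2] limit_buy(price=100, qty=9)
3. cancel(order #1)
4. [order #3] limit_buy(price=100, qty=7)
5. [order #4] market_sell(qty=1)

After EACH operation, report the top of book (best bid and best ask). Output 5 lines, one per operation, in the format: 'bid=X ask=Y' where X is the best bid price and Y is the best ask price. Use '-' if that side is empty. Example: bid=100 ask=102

After op 1 [order #1] limit_buy(price=97, qty=4): fills=none; bids=[#1:4@97] asks=[-]
After op 2 [order #2] limit_buy(price=100, qty=9): fills=none; bids=[#2:9@100 #1:4@97] asks=[-]
After op 3 cancel(order #1): fills=none; bids=[#2:9@100] asks=[-]
After op 4 [order #3] limit_buy(price=100, qty=7): fills=none; bids=[#2:9@100 #3:7@100] asks=[-]
After op 5 [order #4] market_sell(qty=1): fills=#2x#4:1@100; bids=[#2:8@100 #3:7@100] asks=[-]

Answer: bid=97 ask=-
bid=100 ask=-
bid=100 ask=-
bid=100 ask=-
bid=100 ask=-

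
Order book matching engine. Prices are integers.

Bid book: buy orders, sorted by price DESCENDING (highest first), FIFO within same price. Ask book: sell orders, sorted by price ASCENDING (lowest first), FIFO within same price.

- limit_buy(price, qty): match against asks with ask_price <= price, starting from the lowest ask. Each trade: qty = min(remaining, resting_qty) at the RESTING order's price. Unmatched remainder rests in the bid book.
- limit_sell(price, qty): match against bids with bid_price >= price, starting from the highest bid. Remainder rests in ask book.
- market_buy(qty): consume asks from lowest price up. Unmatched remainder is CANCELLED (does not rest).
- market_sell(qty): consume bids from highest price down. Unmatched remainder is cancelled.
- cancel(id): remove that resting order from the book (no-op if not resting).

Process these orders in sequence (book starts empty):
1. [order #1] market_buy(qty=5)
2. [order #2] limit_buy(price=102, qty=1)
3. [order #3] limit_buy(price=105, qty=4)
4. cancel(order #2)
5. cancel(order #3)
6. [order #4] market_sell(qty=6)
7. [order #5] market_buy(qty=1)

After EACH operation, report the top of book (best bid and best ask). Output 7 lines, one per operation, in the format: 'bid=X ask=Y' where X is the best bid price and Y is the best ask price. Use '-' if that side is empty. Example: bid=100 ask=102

After op 1 [order #1] market_buy(qty=5): fills=none; bids=[-] asks=[-]
After op 2 [order #2] limit_buy(price=102, qty=1): fills=none; bids=[#2:1@102] asks=[-]
After op 3 [order #3] limit_buy(price=105, qty=4): fills=none; bids=[#3:4@105 #2:1@102] asks=[-]
After op 4 cancel(order #2): fills=none; bids=[#3:4@105] asks=[-]
After op 5 cancel(order #3): fills=none; bids=[-] asks=[-]
After op 6 [order #4] market_sell(qty=6): fills=none; bids=[-] asks=[-]
After op 7 [order #5] market_buy(qty=1): fills=none; bids=[-] asks=[-]

Answer: bid=- ask=-
bid=102 ask=-
bid=105 ask=-
bid=105 ask=-
bid=- ask=-
bid=- ask=-
bid=- ask=-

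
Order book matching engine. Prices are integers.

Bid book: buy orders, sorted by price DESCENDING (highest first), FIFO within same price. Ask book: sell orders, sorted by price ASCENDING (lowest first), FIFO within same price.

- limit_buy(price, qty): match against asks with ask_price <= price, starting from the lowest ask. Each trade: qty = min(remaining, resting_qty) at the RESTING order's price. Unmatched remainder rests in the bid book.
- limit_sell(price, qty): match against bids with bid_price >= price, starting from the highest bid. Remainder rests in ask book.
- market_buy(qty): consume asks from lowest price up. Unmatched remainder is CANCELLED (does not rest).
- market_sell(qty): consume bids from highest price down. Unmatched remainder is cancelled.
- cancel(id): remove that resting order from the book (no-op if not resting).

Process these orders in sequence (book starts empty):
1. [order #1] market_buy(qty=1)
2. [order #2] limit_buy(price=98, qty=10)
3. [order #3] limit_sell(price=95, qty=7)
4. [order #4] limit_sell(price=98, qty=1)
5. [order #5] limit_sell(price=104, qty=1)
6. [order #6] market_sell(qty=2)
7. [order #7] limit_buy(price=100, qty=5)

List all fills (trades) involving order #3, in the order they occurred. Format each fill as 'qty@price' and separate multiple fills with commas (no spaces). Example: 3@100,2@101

After op 1 [order #1] market_buy(qty=1): fills=none; bids=[-] asks=[-]
After op 2 [order #2] limit_buy(price=98, qty=10): fills=none; bids=[#2:10@98] asks=[-]
After op 3 [order #3] limit_sell(price=95, qty=7): fills=#2x#3:7@98; bids=[#2:3@98] asks=[-]
After op 4 [order #4] limit_sell(price=98, qty=1): fills=#2x#4:1@98; bids=[#2:2@98] asks=[-]
After op 5 [order #5] limit_sell(price=104, qty=1): fills=none; bids=[#2:2@98] asks=[#5:1@104]
After op 6 [order #6] market_sell(qty=2): fills=#2x#6:2@98; bids=[-] asks=[#5:1@104]
After op 7 [order #7] limit_buy(price=100, qty=5): fills=none; bids=[#7:5@100] asks=[#5:1@104]

Answer: 7@98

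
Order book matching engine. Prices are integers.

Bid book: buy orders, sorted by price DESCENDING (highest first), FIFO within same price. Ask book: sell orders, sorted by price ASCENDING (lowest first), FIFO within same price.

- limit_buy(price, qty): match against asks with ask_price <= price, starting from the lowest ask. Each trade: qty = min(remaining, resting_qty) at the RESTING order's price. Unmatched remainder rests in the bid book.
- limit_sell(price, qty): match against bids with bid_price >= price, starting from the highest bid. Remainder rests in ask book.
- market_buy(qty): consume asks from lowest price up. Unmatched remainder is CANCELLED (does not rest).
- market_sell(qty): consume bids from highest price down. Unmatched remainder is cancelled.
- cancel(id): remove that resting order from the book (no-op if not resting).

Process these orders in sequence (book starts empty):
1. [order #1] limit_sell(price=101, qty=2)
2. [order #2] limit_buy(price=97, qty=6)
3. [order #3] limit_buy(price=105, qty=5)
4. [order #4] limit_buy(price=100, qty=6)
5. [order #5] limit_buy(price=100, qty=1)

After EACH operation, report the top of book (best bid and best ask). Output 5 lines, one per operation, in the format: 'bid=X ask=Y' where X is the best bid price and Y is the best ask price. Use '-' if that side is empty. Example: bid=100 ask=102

Answer: bid=- ask=101
bid=97 ask=101
bid=105 ask=-
bid=105 ask=-
bid=105 ask=-

Derivation:
After op 1 [order #1] limit_sell(price=101, qty=2): fills=none; bids=[-] asks=[#1:2@101]
After op 2 [order #2] limit_buy(price=97, qty=6): fills=none; bids=[#2:6@97] asks=[#1:2@101]
After op 3 [order #3] limit_buy(price=105, qty=5): fills=#3x#1:2@101; bids=[#3:3@105 #2:6@97] asks=[-]
After op 4 [order #4] limit_buy(price=100, qty=6): fills=none; bids=[#3:3@105 #4:6@100 #2:6@97] asks=[-]
After op 5 [order #5] limit_buy(price=100, qty=1): fills=none; bids=[#3:3@105 #4:6@100 #5:1@100 #2:6@97] asks=[-]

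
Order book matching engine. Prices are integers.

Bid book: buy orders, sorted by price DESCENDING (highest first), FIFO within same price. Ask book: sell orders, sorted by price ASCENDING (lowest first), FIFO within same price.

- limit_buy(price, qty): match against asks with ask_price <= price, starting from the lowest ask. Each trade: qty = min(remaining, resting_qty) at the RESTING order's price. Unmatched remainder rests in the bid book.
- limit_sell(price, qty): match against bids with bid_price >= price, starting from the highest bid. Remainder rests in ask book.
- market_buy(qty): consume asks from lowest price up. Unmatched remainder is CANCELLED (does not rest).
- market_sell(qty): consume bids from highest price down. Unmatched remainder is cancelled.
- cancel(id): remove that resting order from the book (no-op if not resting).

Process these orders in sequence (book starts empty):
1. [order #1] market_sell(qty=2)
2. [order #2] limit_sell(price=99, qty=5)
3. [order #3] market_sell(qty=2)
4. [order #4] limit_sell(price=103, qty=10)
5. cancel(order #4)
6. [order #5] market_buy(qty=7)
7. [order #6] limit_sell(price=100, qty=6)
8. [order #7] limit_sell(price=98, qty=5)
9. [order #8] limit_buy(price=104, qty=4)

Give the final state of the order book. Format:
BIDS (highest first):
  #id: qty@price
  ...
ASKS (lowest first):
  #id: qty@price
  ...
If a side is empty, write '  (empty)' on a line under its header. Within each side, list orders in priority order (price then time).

After op 1 [order #1] market_sell(qty=2): fills=none; bids=[-] asks=[-]
After op 2 [order #2] limit_sell(price=99, qty=5): fills=none; bids=[-] asks=[#2:5@99]
After op 3 [order #3] market_sell(qty=2): fills=none; bids=[-] asks=[#2:5@99]
After op 4 [order #4] limit_sell(price=103, qty=10): fills=none; bids=[-] asks=[#2:5@99 #4:10@103]
After op 5 cancel(order #4): fills=none; bids=[-] asks=[#2:5@99]
After op 6 [order #5] market_buy(qty=7): fills=#5x#2:5@99; bids=[-] asks=[-]
After op 7 [order #6] limit_sell(price=100, qty=6): fills=none; bids=[-] asks=[#6:6@100]
After op 8 [order #7] limit_sell(price=98, qty=5): fills=none; bids=[-] asks=[#7:5@98 #6:6@100]
After op 9 [order #8] limit_buy(price=104, qty=4): fills=#8x#7:4@98; bids=[-] asks=[#7:1@98 #6:6@100]

Answer: BIDS (highest first):
  (empty)
ASKS (lowest first):
  #7: 1@98
  #6: 6@100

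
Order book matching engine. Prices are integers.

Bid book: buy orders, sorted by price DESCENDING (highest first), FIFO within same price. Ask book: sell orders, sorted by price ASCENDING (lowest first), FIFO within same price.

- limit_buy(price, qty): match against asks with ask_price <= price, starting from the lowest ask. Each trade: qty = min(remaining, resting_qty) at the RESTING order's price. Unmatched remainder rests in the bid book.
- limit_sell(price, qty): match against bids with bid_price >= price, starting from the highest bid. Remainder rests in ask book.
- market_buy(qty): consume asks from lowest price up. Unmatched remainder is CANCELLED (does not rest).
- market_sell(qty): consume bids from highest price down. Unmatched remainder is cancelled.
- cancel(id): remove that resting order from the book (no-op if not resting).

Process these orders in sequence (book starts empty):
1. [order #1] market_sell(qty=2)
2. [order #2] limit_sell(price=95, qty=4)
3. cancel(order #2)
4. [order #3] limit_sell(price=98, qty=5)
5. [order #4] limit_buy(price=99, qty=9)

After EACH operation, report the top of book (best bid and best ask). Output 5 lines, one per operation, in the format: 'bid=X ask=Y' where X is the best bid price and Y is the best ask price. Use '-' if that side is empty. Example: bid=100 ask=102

After op 1 [order #1] market_sell(qty=2): fills=none; bids=[-] asks=[-]
After op 2 [order #2] limit_sell(price=95, qty=4): fills=none; bids=[-] asks=[#2:4@95]
After op 3 cancel(order #2): fills=none; bids=[-] asks=[-]
After op 4 [order #3] limit_sell(price=98, qty=5): fills=none; bids=[-] asks=[#3:5@98]
After op 5 [order #4] limit_buy(price=99, qty=9): fills=#4x#3:5@98; bids=[#4:4@99] asks=[-]

Answer: bid=- ask=-
bid=- ask=95
bid=- ask=-
bid=- ask=98
bid=99 ask=-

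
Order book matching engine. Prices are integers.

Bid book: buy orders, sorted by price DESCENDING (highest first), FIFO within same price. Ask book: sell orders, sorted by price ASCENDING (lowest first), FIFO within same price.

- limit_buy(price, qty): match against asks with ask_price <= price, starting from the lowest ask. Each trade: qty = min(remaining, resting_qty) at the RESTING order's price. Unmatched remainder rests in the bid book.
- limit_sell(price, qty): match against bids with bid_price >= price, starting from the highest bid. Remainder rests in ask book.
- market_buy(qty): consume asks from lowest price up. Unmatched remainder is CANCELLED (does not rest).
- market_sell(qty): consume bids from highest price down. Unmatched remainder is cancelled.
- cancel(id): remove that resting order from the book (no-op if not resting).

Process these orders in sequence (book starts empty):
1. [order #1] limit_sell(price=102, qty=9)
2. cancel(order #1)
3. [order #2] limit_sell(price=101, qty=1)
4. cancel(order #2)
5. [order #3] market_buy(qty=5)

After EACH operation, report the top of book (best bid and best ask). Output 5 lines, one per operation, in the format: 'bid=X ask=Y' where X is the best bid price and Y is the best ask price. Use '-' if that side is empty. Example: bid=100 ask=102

After op 1 [order #1] limit_sell(price=102, qty=9): fills=none; bids=[-] asks=[#1:9@102]
After op 2 cancel(order #1): fills=none; bids=[-] asks=[-]
After op 3 [order #2] limit_sell(price=101, qty=1): fills=none; bids=[-] asks=[#2:1@101]
After op 4 cancel(order #2): fills=none; bids=[-] asks=[-]
After op 5 [order #3] market_buy(qty=5): fills=none; bids=[-] asks=[-]

Answer: bid=- ask=102
bid=- ask=-
bid=- ask=101
bid=- ask=-
bid=- ask=-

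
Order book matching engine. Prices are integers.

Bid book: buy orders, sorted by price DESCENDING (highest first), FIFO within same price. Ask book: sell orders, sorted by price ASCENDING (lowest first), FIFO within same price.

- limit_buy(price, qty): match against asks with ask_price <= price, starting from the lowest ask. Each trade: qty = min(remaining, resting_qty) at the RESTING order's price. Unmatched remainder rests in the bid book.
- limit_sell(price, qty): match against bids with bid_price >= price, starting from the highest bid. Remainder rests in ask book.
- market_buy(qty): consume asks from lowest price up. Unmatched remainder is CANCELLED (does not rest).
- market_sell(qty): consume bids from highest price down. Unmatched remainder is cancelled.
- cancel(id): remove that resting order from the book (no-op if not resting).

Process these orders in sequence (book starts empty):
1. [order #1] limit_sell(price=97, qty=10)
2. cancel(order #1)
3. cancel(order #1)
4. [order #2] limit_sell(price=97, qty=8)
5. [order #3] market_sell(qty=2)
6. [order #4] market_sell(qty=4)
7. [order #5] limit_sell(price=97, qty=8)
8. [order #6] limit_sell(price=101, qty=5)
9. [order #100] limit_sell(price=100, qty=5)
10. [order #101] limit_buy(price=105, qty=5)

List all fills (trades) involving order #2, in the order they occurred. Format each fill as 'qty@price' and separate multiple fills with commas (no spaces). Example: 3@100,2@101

Answer: 5@97

Derivation:
After op 1 [order #1] limit_sell(price=97, qty=10): fills=none; bids=[-] asks=[#1:10@97]
After op 2 cancel(order #1): fills=none; bids=[-] asks=[-]
After op 3 cancel(order #1): fills=none; bids=[-] asks=[-]
After op 4 [order #2] limit_sell(price=97, qty=8): fills=none; bids=[-] asks=[#2:8@97]
After op 5 [order #3] market_sell(qty=2): fills=none; bids=[-] asks=[#2:8@97]
After op 6 [order #4] market_sell(qty=4): fills=none; bids=[-] asks=[#2:8@97]
After op 7 [order #5] limit_sell(price=97, qty=8): fills=none; bids=[-] asks=[#2:8@97 #5:8@97]
After op 8 [order #6] limit_sell(price=101, qty=5): fills=none; bids=[-] asks=[#2:8@97 #5:8@97 #6:5@101]
After op 9 [order #100] limit_sell(price=100, qty=5): fills=none; bids=[-] asks=[#2:8@97 #5:8@97 #100:5@100 #6:5@101]
After op 10 [order #101] limit_buy(price=105, qty=5): fills=#101x#2:5@97; bids=[-] asks=[#2:3@97 #5:8@97 #100:5@100 #6:5@101]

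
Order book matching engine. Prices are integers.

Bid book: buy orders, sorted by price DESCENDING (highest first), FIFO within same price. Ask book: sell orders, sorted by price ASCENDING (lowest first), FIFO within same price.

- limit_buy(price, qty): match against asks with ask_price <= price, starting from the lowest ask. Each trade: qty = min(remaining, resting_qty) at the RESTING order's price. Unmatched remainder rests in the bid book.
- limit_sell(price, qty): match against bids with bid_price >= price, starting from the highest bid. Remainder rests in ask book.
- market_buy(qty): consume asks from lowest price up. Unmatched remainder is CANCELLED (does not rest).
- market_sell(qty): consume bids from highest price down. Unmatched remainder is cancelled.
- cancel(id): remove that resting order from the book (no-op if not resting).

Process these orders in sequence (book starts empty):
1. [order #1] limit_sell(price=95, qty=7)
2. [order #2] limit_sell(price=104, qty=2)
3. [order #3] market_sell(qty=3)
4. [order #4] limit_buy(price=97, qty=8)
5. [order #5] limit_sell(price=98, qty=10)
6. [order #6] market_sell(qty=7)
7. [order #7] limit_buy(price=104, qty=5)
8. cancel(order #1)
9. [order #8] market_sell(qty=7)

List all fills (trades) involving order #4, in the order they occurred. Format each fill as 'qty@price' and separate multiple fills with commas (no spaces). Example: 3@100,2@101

Answer: 7@95,1@97

Derivation:
After op 1 [order #1] limit_sell(price=95, qty=7): fills=none; bids=[-] asks=[#1:7@95]
After op 2 [order #2] limit_sell(price=104, qty=2): fills=none; bids=[-] asks=[#1:7@95 #2:2@104]
After op 3 [order #3] market_sell(qty=3): fills=none; bids=[-] asks=[#1:7@95 #2:2@104]
After op 4 [order #4] limit_buy(price=97, qty=8): fills=#4x#1:7@95; bids=[#4:1@97] asks=[#2:2@104]
After op 5 [order #5] limit_sell(price=98, qty=10): fills=none; bids=[#4:1@97] asks=[#5:10@98 #2:2@104]
After op 6 [order #6] market_sell(qty=7): fills=#4x#6:1@97; bids=[-] asks=[#5:10@98 #2:2@104]
After op 7 [order #7] limit_buy(price=104, qty=5): fills=#7x#5:5@98; bids=[-] asks=[#5:5@98 #2:2@104]
After op 8 cancel(order #1): fills=none; bids=[-] asks=[#5:5@98 #2:2@104]
After op 9 [order #8] market_sell(qty=7): fills=none; bids=[-] asks=[#5:5@98 #2:2@104]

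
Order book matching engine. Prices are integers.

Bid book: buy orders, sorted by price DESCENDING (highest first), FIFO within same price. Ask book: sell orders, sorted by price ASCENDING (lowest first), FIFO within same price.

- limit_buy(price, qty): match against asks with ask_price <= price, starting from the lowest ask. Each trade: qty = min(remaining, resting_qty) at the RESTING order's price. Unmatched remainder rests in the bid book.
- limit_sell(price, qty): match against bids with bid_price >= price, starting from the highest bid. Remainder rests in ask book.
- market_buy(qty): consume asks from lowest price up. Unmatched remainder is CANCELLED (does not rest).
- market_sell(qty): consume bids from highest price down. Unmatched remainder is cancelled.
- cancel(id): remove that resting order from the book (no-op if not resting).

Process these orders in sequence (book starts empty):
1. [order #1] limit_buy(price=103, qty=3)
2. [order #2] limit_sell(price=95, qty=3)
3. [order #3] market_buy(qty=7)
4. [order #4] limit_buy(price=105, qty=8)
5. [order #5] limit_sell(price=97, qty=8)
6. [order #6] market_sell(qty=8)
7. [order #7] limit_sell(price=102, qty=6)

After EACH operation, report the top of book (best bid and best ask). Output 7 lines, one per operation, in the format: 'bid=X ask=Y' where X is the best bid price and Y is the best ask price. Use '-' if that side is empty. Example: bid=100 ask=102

After op 1 [order #1] limit_buy(price=103, qty=3): fills=none; bids=[#1:3@103] asks=[-]
After op 2 [order #2] limit_sell(price=95, qty=3): fills=#1x#2:3@103; bids=[-] asks=[-]
After op 3 [order #3] market_buy(qty=7): fills=none; bids=[-] asks=[-]
After op 4 [order #4] limit_buy(price=105, qty=8): fills=none; bids=[#4:8@105] asks=[-]
After op 5 [order #5] limit_sell(price=97, qty=8): fills=#4x#5:8@105; bids=[-] asks=[-]
After op 6 [order #6] market_sell(qty=8): fills=none; bids=[-] asks=[-]
After op 7 [order #7] limit_sell(price=102, qty=6): fills=none; bids=[-] asks=[#7:6@102]

Answer: bid=103 ask=-
bid=- ask=-
bid=- ask=-
bid=105 ask=-
bid=- ask=-
bid=- ask=-
bid=- ask=102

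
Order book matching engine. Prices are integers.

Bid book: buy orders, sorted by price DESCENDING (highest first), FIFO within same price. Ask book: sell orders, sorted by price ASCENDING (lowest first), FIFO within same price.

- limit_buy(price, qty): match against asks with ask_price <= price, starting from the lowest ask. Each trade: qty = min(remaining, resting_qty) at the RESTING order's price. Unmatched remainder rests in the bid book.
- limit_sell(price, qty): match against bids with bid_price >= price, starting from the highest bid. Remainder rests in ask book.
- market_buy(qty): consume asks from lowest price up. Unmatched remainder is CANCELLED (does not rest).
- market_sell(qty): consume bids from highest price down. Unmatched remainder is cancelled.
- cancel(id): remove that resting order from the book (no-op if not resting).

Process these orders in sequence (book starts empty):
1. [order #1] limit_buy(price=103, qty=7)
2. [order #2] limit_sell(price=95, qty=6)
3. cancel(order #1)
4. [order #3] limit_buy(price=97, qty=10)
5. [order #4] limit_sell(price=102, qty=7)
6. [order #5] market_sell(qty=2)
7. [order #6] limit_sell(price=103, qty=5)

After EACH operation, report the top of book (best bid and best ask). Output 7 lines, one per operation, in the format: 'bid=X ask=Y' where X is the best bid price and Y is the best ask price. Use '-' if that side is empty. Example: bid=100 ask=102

Answer: bid=103 ask=-
bid=103 ask=-
bid=- ask=-
bid=97 ask=-
bid=97 ask=102
bid=97 ask=102
bid=97 ask=102

Derivation:
After op 1 [order #1] limit_buy(price=103, qty=7): fills=none; bids=[#1:7@103] asks=[-]
After op 2 [order #2] limit_sell(price=95, qty=6): fills=#1x#2:6@103; bids=[#1:1@103] asks=[-]
After op 3 cancel(order #1): fills=none; bids=[-] asks=[-]
After op 4 [order #3] limit_buy(price=97, qty=10): fills=none; bids=[#3:10@97] asks=[-]
After op 5 [order #4] limit_sell(price=102, qty=7): fills=none; bids=[#3:10@97] asks=[#4:7@102]
After op 6 [order #5] market_sell(qty=2): fills=#3x#5:2@97; bids=[#3:8@97] asks=[#4:7@102]
After op 7 [order #6] limit_sell(price=103, qty=5): fills=none; bids=[#3:8@97] asks=[#4:7@102 #6:5@103]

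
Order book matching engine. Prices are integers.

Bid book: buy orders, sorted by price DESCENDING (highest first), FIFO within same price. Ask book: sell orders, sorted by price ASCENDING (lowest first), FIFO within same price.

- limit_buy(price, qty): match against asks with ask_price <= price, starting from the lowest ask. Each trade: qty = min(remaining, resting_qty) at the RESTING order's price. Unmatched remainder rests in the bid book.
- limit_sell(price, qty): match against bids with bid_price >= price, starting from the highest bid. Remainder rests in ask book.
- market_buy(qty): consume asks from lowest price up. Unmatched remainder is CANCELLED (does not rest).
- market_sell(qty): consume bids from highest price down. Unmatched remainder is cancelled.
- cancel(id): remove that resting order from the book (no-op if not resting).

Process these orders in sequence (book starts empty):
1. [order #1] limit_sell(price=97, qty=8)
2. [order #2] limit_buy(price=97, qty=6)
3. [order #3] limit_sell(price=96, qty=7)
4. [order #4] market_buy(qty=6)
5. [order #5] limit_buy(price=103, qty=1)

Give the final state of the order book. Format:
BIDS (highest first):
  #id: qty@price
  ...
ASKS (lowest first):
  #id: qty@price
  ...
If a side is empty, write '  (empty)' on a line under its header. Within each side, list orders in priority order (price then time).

After op 1 [order #1] limit_sell(price=97, qty=8): fills=none; bids=[-] asks=[#1:8@97]
After op 2 [order #2] limit_buy(price=97, qty=6): fills=#2x#1:6@97; bids=[-] asks=[#1:2@97]
After op 3 [order #3] limit_sell(price=96, qty=7): fills=none; bids=[-] asks=[#3:7@96 #1:2@97]
After op 4 [order #4] market_buy(qty=6): fills=#4x#3:6@96; bids=[-] asks=[#3:1@96 #1:2@97]
After op 5 [order #5] limit_buy(price=103, qty=1): fills=#5x#3:1@96; bids=[-] asks=[#1:2@97]

Answer: BIDS (highest first):
  (empty)
ASKS (lowest first):
  #1: 2@97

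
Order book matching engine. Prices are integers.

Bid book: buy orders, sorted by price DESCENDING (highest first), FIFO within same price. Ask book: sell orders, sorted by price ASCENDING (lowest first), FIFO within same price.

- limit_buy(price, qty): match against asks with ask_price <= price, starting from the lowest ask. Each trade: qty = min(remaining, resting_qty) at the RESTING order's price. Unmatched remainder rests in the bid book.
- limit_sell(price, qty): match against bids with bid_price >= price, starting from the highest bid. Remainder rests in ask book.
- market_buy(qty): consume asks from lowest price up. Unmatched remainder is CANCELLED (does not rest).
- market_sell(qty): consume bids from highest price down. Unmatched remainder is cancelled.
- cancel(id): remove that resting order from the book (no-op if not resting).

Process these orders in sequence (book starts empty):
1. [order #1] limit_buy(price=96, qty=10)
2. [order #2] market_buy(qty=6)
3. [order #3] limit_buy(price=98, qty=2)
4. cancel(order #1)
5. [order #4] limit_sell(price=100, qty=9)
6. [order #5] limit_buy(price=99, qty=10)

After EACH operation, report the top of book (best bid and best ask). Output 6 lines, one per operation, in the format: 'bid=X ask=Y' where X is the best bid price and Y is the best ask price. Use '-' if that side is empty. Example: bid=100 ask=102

After op 1 [order #1] limit_buy(price=96, qty=10): fills=none; bids=[#1:10@96] asks=[-]
After op 2 [order #2] market_buy(qty=6): fills=none; bids=[#1:10@96] asks=[-]
After op 3 [order #3] limit_buy(price=98, qty=2): fills=none; bids=[#3:2@98 #1:10@96] asks=[-]
After op 4 cancel(order #1): fills=none; bids=[#3:2@98] asks=[-]
After op 5 [order #4] limit_sell(price=100, qty=9): fills=none; bids=[#3:2@98] asks=[#4:9@100]
After op 6 [order #5] limit_buy(price=99, qty=10): fills=none; bids=[#5:10@99 #3:2@98] asks=[#4:9@100]

Answer: bid=96 ask=-
bid=96 ask=-
bid=98 ask=-
bid=98 ask=-
bid=98 ask=100
bid=99 ask=100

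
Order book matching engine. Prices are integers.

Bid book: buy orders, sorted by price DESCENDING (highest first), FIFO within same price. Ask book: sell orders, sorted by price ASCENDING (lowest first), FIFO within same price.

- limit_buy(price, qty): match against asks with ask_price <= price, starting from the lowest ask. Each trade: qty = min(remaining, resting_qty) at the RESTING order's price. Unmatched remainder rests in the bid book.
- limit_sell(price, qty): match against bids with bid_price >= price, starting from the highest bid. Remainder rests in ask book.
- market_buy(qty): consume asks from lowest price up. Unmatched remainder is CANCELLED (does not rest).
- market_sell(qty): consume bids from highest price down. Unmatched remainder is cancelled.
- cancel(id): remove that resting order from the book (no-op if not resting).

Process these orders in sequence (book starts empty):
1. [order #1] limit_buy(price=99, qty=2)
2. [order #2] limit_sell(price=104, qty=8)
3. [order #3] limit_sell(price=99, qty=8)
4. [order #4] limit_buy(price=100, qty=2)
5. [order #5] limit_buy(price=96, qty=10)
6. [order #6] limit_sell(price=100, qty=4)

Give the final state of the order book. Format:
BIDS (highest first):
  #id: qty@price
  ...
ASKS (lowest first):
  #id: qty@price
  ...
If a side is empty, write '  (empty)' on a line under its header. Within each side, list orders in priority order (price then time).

After op 1 [order #1] limit_buy(price=99, qty=2): fills=none; bids=[#1:2@99] asks=[-]
After op 2 [order #2] limit_sell(price=104, qty=8): fills=none; bids=[#1:2@99] asks=[#2:8@104]
After op 3 [order #3] limit_sell(price=99, qty=8): fills=#1x#3:2@99; bids=[-] asks=[#3:6@99 #2:8@104]
After op 4 [order #4] limit_buy(price=100, qty=2): fills=#4x#3:2@99; bids=[-] asks=[#3:4@99 #2:8@104]
After op 5 [order #5] limit_buy(price=96, qty=10): fills=none; bids=[#5:10@96] asks=[#3:4@99 #2:8@104]
After op 6 [order #6] limit_sell(price=100, qty=4): fills=none; bids=[#5:10@96] asks=[#3:4@99 #6:4@100 #2:8@104]

Answer: BIDS (highest first):
  #5: 10@96
ASKS (lowest first):
  #3: 4@99
  #6: 4@100
  #2: 8@104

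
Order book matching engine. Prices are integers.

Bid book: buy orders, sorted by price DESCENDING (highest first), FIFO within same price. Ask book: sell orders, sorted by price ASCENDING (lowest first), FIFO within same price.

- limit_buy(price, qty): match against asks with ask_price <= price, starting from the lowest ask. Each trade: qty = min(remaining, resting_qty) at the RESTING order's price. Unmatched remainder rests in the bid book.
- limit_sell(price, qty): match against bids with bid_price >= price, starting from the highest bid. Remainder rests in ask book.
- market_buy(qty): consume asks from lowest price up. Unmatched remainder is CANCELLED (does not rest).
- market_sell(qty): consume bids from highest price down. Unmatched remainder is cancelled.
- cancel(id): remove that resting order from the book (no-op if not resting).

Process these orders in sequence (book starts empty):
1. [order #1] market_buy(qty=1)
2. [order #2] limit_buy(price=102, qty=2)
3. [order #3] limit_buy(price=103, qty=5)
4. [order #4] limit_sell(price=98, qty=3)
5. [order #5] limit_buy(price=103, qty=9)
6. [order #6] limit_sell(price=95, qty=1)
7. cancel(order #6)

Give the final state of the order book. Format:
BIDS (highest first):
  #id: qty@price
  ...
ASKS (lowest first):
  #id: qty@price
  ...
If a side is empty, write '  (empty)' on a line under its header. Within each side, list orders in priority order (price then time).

Answer: BIDS (highest first):
  #3: 1@103
  #5: 9@103
  #2: 2@102
ASKS (lowest first):
  (empty)

Derivation:
After op 1 [order #1] market_buy(qty=1): fills=none; bids=[-] asks=[-]
After op 2 [order #2] limit_buy(price=102, qty=2): fills=none; bids=[#2:2@102] asks=[-]
After op 3 [order #3] limit_buy(price=103, qty=5): fills=none; bids=[#3:5@103 #2:2@102] asks=[-]
After op 4 [order #4] limit_sell(price=98, qty=3): fills=#3x#4:3@103; bids=[#3:2@103 #2:2@102] asks=[-]
After op 5 [order #5] limit_buy(price=103, qty=9): fills=none; bids=[#3:2@103 #5:9@103 #2:2@102] asks=[-]
After op 6 [order #6] limit_sell(price=95, qty=1): fills=#3x#6:1@103; bids=[#3:1@103 #5:9@103 #2:2@102] asks=[-]
After op 7 cancel(order #6): fills=none; bids=[#3:1@103 #5:9@103 #2:2@102] asks=[-]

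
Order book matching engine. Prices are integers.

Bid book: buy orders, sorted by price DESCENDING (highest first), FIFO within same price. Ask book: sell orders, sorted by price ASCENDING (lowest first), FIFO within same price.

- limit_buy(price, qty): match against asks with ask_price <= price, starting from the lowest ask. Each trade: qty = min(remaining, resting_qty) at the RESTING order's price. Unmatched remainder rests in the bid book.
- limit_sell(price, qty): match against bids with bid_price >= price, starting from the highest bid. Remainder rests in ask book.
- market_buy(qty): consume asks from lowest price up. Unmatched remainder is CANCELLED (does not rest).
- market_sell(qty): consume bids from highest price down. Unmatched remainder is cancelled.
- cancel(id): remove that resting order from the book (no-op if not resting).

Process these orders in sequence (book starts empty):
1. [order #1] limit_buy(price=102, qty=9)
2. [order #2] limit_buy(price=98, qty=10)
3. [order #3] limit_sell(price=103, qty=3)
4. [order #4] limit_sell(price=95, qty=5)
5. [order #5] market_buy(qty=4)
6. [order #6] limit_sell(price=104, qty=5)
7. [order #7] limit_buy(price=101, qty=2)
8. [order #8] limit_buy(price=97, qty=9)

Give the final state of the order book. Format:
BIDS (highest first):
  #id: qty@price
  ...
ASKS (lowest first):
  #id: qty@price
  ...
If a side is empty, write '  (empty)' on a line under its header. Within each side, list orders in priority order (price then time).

After op 1 [order #1] limit_buy(price=102, qty=9): fills=none; bids=[#1:9@102] asks=[-]
After op 2 [order #2] limit_buy(price=98, qty=10): fills=none; bids=[#1:9@102 #2:10@98] asks=[-]
After op 3 [order #3] limit_sell(price=103, qty=3): fills=none; bids=[#1:9@102 #2:10@98] asks=[#3:3@103]
After op 4 [order #4] limit_sell(price=95, qty=5): fills=#1x#4:5@102; bids=[#1:4@102 #2:10@98] asks=[#3:3@103]
After op 5 [order #5] market_buy(qty=4): fills=#5x#3:3@103; bids=[#1:4@102 #2:10@98] asks=[-]
After op 6 [order #6] limit_sell(price=104, qty=5): fills=none; bids=[#1:4@102 #2:10@98] asks=[#6:5@104]
After op 7 [order #7] limit_buy(price=101, qty=2): fills=none; bids=[#1:4@102 #7:2@101 #2:10@98] asks=[#6:5@104]
After op 8 [order #8] limit_buy(price=97, qty=9): fills=none; bids=[#1:4@102 #7:2@101 #2:10@98 #8:9@97] asks=[#6:5@104]

Answer: BIDS (highest first):
  #1: 4@102
  #7: 2@101
  #2: 10@98
  #8: 9@97
ASKS (lowest first):
  #6: 5@104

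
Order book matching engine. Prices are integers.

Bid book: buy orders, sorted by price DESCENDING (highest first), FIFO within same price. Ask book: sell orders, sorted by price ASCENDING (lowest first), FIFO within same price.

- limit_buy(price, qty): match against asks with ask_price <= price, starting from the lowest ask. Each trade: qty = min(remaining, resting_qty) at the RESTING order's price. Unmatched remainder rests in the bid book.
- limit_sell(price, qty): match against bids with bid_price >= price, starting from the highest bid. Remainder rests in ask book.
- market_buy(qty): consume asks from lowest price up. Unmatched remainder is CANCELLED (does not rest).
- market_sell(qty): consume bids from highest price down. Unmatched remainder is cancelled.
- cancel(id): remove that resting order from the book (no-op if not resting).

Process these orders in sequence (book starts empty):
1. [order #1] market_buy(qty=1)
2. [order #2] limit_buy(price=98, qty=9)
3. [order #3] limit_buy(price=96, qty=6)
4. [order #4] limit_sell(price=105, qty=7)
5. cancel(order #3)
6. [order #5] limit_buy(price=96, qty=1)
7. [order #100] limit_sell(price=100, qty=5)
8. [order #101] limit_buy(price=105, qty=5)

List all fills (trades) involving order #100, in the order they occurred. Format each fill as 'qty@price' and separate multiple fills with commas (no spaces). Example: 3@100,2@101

Answer: 5@100

Derivation:
After op 1 [order #1] market_buy(qty=1): fills=none; bids=[-] asks=[-]
After op 2 [order #2] limit_buy(price=98, qty=9): fills=none; bids=[#2:9@98] asks=[-]
After op 3 [order #3] limit_buy(price=96, qty=6): fills=none; bids=[#2:9@98 #3:6@96] asks=[-]
After op 4 [order #4] limit_sell(price=105, qty=7): fills=none; bids=[#2:9@98 #3:6@96] asks=[#4:7@105]
After op 5 cancel(order #3): fills=none; bids=[#2:9@98] asks=[#4:7@105]
After op 6 [order #5] limit_buy(price=96, qty=1): fills=none; bids=[#2:9@98 #5:1@96] asks=[#4:7@105]
After op 7 [order #100] limit_sell(price=100, qty=5): fills=none; bids=[#2:9@98 #5:1@96] asks=[#100:5@100 #4:7@105]
After op 8 [order #101] limit_buy(price=105, qty=5): fills=#101x#100:5@100; bids=[#2:9@98 #5:1@96] asks=[#4:7@105]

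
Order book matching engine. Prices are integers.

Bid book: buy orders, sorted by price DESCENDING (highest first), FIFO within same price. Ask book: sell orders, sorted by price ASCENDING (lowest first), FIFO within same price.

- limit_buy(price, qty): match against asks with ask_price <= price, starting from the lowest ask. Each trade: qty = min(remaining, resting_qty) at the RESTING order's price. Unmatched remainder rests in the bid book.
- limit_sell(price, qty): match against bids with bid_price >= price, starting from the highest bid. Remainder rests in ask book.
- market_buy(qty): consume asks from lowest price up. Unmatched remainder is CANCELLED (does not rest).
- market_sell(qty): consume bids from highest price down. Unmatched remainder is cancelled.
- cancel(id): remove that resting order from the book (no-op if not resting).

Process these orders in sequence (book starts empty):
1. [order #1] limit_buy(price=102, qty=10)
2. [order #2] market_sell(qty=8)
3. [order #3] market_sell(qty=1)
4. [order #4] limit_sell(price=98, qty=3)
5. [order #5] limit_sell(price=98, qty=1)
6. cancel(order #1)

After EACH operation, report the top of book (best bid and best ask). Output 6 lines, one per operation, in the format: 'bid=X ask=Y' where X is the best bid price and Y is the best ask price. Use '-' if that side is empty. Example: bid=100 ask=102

After op 1 [order #1] limit_buy(price=102, qty=10): fills=none; bids=[#1:10@102] asks=[-]
After op 2 [order #2] market_sell(qty=8): fills=#1x#2:8@102; bids=[#1:2@102] asks=[-]
After op 3 [order #3] market_sell(qty=1): fills=#1x#3:1@102; bids=[#1:1@102] asks=[-]
After op 4 [order #4] limit_sell(price=98, qty=3): fills=#1x#4:1@102; bids=[-] asks=[#4:2@98]
After op 5 [order #5] limit_sell(price=98, qty=1): fills=none; bids=[-] asks=[#4:2@98 #5:1@98]
After op 6 cancel(order #1): fills=none; bids=[-] asks=[#4:2@98 #5:1@98]

Answer: bid=102 ask=-
bid=102 ask=-
bid=102 ask=-
bid=- ask=98
bid=- ask=98
bid=- ask=98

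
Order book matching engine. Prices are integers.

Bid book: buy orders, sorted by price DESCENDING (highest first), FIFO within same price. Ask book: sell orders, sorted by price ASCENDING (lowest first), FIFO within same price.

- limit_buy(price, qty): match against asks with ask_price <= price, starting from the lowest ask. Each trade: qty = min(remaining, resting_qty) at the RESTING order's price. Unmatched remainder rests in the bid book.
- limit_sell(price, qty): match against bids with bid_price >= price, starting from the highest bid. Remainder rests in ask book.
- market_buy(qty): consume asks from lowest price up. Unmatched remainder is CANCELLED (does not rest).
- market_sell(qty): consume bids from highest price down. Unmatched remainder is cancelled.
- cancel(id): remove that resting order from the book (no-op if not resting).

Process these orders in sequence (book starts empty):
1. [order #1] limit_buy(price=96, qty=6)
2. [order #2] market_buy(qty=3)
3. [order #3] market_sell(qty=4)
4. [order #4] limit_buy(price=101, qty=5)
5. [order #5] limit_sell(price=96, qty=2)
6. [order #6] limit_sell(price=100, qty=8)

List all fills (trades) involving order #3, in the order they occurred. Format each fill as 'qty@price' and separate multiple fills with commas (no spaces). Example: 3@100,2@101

Answer: 4@96

Derivation:
After op 1 [order #1] limit_buy(price=96, qty=6): fills=none; bids=[#1:6@96] asks=[-]
After op 2 [order #2] market_buy(qty=3): fills=none; bids=[#1:6@96] asks=[-]
After op 3 [order #3] market_sell(qty=4): fills=#1x#3:4@96; bids=[#1:2@96] asks=[-]
After op 4 [order #4] limit_buy(price=101, qty=5): fills=none; bids=[#4:5@101 #1:2@96] asks=[-]
After op 5 [order #5] limit_sell(price=96, qty=2): fills=#4x#5:2@101; bids=[#4:3@101 #1:2@96] asks=[-]
After op 6 [order #6] limit_sell(price=100, qty=8): fills=#4x#6:3@101; bids=[#1:2@96] asks=[#6:5@100]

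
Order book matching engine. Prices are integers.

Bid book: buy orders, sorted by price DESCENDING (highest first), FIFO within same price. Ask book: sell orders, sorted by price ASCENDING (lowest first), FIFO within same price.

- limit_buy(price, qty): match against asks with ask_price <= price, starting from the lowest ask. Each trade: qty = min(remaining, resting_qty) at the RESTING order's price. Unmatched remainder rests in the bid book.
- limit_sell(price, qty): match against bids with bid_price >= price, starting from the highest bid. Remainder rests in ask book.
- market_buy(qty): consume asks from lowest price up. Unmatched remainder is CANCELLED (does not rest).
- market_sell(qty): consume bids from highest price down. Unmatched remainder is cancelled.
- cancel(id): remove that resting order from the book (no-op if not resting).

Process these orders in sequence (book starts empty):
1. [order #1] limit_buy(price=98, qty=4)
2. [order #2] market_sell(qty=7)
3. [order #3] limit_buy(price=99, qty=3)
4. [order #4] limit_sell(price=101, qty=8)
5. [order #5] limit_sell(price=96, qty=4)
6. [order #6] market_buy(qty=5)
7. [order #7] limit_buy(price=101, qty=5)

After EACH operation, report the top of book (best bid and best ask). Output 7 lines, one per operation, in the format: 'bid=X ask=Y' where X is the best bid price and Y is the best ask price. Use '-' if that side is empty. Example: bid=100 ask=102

After op 1 [order #1] limit_buy(price=98, qty=4): fills=none; bids=[#1:4@98] asks=[-]
After op 2 [order #2] market_sell(qty=7): fills=#1x#2:4@98; bids=[-] asks=[-]
After op 3 [order #3] limit_buy(price=99, qty=3): fills=none; bids=[#3:3@99] asks=[-]
After op 4 [order #4] limit_sell(price=101, qty=8): fills=none; bids=[#3:3@99] asks=[#4:8@101]
After op 5 [order #5] limit_sell(price=96, qty=4): fills=#3x#5:3@99; bids=[-] asks=[#5:1@96 #4:8@101]
After op 6 [order #6] market_buy(qty=5): fills=#6x#5:1@96 #6x#4:4@101; bids=[-] asks=[#4:4@101]
After op 7 [order #7] limit_buy(price=101, qty=5): fills=#7x#4:4@101; bids=[#7:1@101] asks=[-]

Answer: bid=98 ask=-
bid=- ask=-
bid=99 ask=-
bid=99 ask=101
bid=- ask=96
bid=- ask=101
bid=101 ask=-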